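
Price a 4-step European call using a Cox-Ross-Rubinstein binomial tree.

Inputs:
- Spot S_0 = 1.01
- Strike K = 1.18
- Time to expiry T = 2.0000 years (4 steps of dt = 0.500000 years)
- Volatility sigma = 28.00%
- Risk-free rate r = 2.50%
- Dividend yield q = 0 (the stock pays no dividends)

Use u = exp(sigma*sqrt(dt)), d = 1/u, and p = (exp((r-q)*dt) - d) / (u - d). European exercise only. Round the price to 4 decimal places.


Answer: Price = V(0,0) = 0.1248

Derivation:
dt = T/N = 0.500000
u = exp(sigma*sqrt(dt)) = 1.218950; d = 1/u = 0.820378
p = (exp((r-q)*dt) - d) / (u - d) = 0.482222
Discount per step: exp(-r*dt) = 0.987578
Stock lattice S(k, i) with i counting down-moves:
  k=0: S(0,0) = 1.0100
  k=1: S(1,0) = 1.2311; S(1,1) = 0.8286
  k=2: S(2,0) = 1.5007; S(2,1) = 1.0100; S(2,2) = 0.6798
  k=3: S(3,0) = 1.8293; S(3,1) = 1.2311; S(3,2) = 0.8286; S(3,3) = 0.5577
  k=4: S(4,0) = 2.2298; S(4,1) = 1.5007; S(4,2) = 1.0100; S(4,3) = 0.6798; S(4,4) = 0.4575
Terminal payoffs V(N, i) = max(S_T - K, 0):
  V(4,0) = 1.049796; V(4,1) = 0.320698; V(4,2) = 0.000000; V(4,3) = 0.000000; V(4,4) = 0.000000
Backward induction: V(k, i) = exp(-r*dt) * [p * V(k+1, i) + (1-p) * V(k+1, i+1)].
  V(3,0) = exp(-r*dt) * [p*1.049796 + (1-p)*0.320698] = 0.663934
  V(3,1) = exp(-r*dt) * [p*0.320698 + (1-p)*0.000000] = 0.152727
  V(3,2) = exp(-r*dt) * [p*0.000000 + (1-p)*0.000000] = 0.000000
  V(3,3) = exp(-r*dt) * [p*0.000000 + (1-p)*0.000000] = 0.000000
  V(2,0) = exp(-r*dt) * [p*0.663934 + (1-p)*0.152727] = 0.394283
  V(2,1) = exp(-r*dt) * [p*0.152727 + (1-p)*0.000000] = 0.072733
  V(2,2) = exp(-r*dt) * [p*0.000000 + (1-p)*0.000000] = 0.000000
  V(1,0) = exp(-r*dt) * [p*0.394283 + (1-p)*0.072733] = 0.224962
  V(1,1) = exp(-r*dt) * [p*0.072733 + (1-p)*0.000000] = 0.034638
  V(0,0) = exp(-r*dt) * [p*0.224962 + (1-p)*0.034638] = 0.124846


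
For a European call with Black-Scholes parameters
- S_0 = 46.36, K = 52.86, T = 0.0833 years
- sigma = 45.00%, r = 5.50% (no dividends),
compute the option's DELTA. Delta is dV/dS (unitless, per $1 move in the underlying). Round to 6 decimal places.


d1 = -0.9100419082; d2 = -1.0399197354
phi(d1) = 0.2636779859; exp(-qT) = 1.0000000000; exp(-rT) = 0.9954289791
N(d1) = 0.1814002044
Delta = exp(-qT) * N(d1) = 1.0000000000 * 0.1814002044 = 0.181400

Answer: Delta = 0.181400


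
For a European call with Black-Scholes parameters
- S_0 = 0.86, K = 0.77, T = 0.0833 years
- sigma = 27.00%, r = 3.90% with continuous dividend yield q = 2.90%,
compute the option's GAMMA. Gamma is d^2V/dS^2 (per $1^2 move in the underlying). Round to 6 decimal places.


d1 = 1.4681895268; d2 = 1.3902628305
phi(d1) = 0.1357787201; exp(-qT) = 0.9975872155; exp(-rT) = 0.9967565713
Gamma = exp(-qT) * phi(d1) / (S * sigma * sqrt(T)) = 0.9975872155 * 0.1357787201 / (0.8600 * 0.2700 * 0.2886173938) = 2.021147

Answer: Gamma = 2.021147


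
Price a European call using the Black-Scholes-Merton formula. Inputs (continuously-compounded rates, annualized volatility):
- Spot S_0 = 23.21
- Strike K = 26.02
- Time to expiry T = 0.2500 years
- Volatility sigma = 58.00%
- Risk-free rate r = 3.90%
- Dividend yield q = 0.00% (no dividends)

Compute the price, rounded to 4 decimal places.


Answer: Price = 1.7245

Derivation:
d1 = (ln(S/K) + (r - q + 0.5*sigma^2) * T) / (sigma * sqrt(T)) = -0.21545604
d2 = d1 - sigma * sqrt(T) = -0.50545604
exp(-rT) = 0.99029738; exp(-qT) = 1.00000000
C = S_0 * exp(-qT) * N(d1) - K * exp(-rT) * N(d2)
N(d1) = 0.41470589; N(d2) = 0.30661928
C = 23.2100 * 1.00000000 * 0.41470589 - 26.0200 * 0.99029738 * 0.30661928 = 1.7245


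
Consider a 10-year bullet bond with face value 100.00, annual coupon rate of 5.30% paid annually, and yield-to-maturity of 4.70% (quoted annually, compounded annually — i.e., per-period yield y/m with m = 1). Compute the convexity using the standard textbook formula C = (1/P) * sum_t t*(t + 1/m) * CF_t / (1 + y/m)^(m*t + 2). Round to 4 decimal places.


Answer: Convexity = 74.8462

Derivation:
Coupon per period c = face * coupon_rate / m = 5.300000
Periods per year m = 1; per-period yield y/m = 0.047000
Number of cashflows N = 10
Cashflows (t years, CF_t, discount factor 1/(1+y/m)^(m*t), PV):
  t = 1.0000: CF_t = 5.300000, DF = 0.955110, PV = 5.062082
  t = 2.0000: CF_t = 5.300000, DF = 0.912235, PV = 4.834844
  t = 3.0000: CF_t = 5.300000, DF = 0.871284, PV = 4.617807
  t = 4.0000: CF_t = 5.300000, DF = 0.832172, PV = 4.410513
  t = 5.0000: CF_t = 5.300000, DF = 0.794816, PV = 4.212525
  t = 6.0000: CF_t = 5.300000, DF = 0.759137, PV = 4.023424
  t = 7.0000: CF_t = 5.300000, DF = 0.725059, PV = 3.842812
  t = 8.0000: CF_t = 5.300000, DF = 0.692511, PV = 3.670307
  t = 9.0000: CF_t = 5.300000, DF = 0.661424, PV = 3.505547
  t = 10.0000: CF_t = 105.300000, DF = 0.631732, PV = 66.521427
Price P = sum_t PV_t = 104.701288
Convexity numerator sum_t t*(t + 1/m) * CF_t / (1+y/m)^(m*t + 2):
  t = 1.0000: term = 9.235615
  t = 2.0000: term = 26.463080
  t = 3.0000: term = 50.550296
  t = 4.0000: term = 80.468476
  t = 5.0000: term = 115.284349
  t = 6.0000: term = 154.152903
  t = 7.0000: term = 196.310605
  t = 8.0000: term = 241.069102
  t = 9.0000: term = 287.809338
  t = 10.0000: term = 6675.147646
Convexity = (1/P) * sum = 7836.491410 / 104.701288 = 74.846180


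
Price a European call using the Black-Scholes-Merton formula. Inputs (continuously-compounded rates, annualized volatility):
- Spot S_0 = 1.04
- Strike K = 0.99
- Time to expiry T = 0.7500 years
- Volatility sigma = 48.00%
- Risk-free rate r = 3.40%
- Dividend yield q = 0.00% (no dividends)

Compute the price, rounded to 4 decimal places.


Answer: Price = 0.2052

Derivation:
d1 = (ln(S/K) + (r - q + 0.5*sigma^2) * T) / (sigma * sqrt(T)) = 0.38771729
d2 = d1 - sigma * sqrt(T) = -0.02797491
exp(-rT) = 0.97482238; exp(-qT) = 1.00000000
C = S_0 * exp(-qT) * N(d1) - K * exp(-rT) * N(d2)
N(d1) = 0.65088737; N(d2) = 0.48884108
C = 1.0400 * 1.00000000 * 0.65088737 - 0.9900 * 0.97482238 * 0.48884108 = 0.2052


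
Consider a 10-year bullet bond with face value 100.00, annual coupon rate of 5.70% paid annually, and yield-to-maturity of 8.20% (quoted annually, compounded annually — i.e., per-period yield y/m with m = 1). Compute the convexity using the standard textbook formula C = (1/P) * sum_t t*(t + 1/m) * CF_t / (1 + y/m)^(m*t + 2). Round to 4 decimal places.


Coupon per period c = face * coupon_rate / m = 5.700000
Periods per year m = 1; per-period yield y/m = 0.082000
Number of cashflows N = 10
Cashflows (t years, CF_t, discount factor 1/(1+y/m)^(m*t), PV):
  t = 1.0000: CF_t = 5.700000, DF = 0.924214, PV = 5.268022
  t = 2.0000: CF_t = 5.700000, DF = 0.854172, PV = 4.868782
  t = 3.0000: CF_t = 5.700000, DF = 0.789438, PV = 4.499799
  t = 4.0000: CF_t = 5.700000, DF = 0.729610, PV = 4.158779
  t = 5.0000: CF_t = 5.700000, DF = 0.674316, PV = 3.843603
  t = 6.0000: CF_t = 5.700000, DF = 0.623213, PV = 3.552314
  t = 7.0000: CF_t = 5.700000, DF = 0.575982, PV = 3.283099
  t = 8.0000: CF_t = 5.700000, DF = 0.532331, PV = 3.034288
  t = 9.0000: CF_t = 5.700000, DF = 0.491988, PV = 2.804333
  t = 10.0000: CF_t = 105.700000, DF = 0.454703, PV = 48.062060
Price P = sum_t PV_t = 83.375078
Convexity numerator sum_t t*(t + 1/m) * CF_t / (1+y/m)^(m*t + 2):
  t = 1.0000: term = 8.999597
  t = 2.0000: term = 24.952672
  t = 3.0000: term = 46.123239
  t = 4.0000: term = 71.046271
  t = 5.0000: term = 98.492982
  t = 6.0000: term = 127.440087
  t = 7.0000: term = 157.042621
  t = 8.0000: term = 186.609928
  t = 9.0000: term = 215.584482
  t = 10.0000: term = 4515.860766
Convexity = (1/P) * sum = 5452.152645 / 83.375078 = 65.393074

Answer: Convexity = 65.3931


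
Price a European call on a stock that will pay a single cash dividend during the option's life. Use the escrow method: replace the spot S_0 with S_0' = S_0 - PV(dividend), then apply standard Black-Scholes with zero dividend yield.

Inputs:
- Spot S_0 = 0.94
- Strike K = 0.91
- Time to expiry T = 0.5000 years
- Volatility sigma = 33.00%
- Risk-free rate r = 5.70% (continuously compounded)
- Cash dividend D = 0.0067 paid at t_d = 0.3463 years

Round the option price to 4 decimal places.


Answer: Price = 0.1112

Derivation:
PV(D) = D * exp(-r * t_d) = 0.0067 * 0.98045444 = 0.00656904
S_0' = S_0 - PV(D) = 0.9400 - 0.00656904 = 0.93343096
d1 = (ln(S_0'/K) + (r + sigma^2/2)*T) / (sigma*sqrt(T)) = 0.34775682
d2 = d1 - sigma*sqrt(T) = 0.11441158
exp(-rT) = 0.97190229
N(d1) = 0.63598859; N(d2) = 0.54554423
C = S_0' * N(d1) - K * exp(-rT) * N(d2) = 0.93343096 * 0.63598859 - 0.9100 * 0.97190229 * 0.54554423 = 0.1112


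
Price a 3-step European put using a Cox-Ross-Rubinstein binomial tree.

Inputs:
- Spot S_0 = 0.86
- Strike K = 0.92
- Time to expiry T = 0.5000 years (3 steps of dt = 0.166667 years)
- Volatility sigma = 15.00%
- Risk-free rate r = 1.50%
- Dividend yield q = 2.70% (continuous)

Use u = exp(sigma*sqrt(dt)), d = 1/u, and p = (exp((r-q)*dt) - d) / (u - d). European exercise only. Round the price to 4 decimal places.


Answer: Price = V(0,0) = 0.0762

Derivation:
dt = T/N = 0.166667
u = exp(sigma*sqrt(dt)) = 1.063151; d = 1/u = 0.940600
p = (exp((r-q)*dt) - d) / (u - d) = 0.468392
Discount per step: exp(-r*dt) = 0.997503
Stock lattice S(k, i) with i counting down-moves:
  k=0: S(0,0) = 0.8600
  k=1: S(1,0) = 0.9143; S(1,1) = 0.8089
  k=2: S(2,0) = 0.9720; S(2,1) = 0.8600; S(2,2) = 0.7609
  k=3: S(3,0) = 1.0334; S(3,1) = 0.9143; S(3,2) = 0.8089; S(3,3) = 0.7157
Terminal payoffs V(N, i) = max(K - S_T, 0):
  V(3,0) = 0.000000; V(3,1) = 0.005690; V(3,2) = 0.111084; V(3,3) = 0.204329
Backward induction: V(k, i) = exp(-r*dt) * [p * V(k+1, i) + (1-p) * V(k+1, i+1)].
  V(2,0) = exp(-r*dt) * [p*0.000000 + (1-p)*0.005690] = 0.003017
  V(2,1) = exp(-r*dt) * [p*0.005690 + (1-p)*0.111084] = 0.061564
  V(2,2) = exp(-r*dt) * [p*0.111084 + (1-p)*0.204329] = 0.160253
  V(1,0) = exp(-r*dt) * [p*0.003017 + (1-p)*0.061564] = 0.034056
  V(1,1) = exp(-r*dt) * [p*0.061564 + (1-p)*0.160253] = 0.113743
  V(0,0) = exp(-r*dt) * [p*0.034056 + (1-p)*0.113743] = 0.076227


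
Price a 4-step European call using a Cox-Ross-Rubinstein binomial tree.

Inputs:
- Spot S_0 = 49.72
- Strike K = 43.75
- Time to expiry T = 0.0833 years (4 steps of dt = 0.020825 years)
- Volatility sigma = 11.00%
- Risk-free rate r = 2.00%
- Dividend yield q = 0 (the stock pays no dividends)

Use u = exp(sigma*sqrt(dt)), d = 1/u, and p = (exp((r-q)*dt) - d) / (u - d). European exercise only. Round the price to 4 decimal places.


dt = T/N = 0.020825
u = exp(sigma*sqrt(dt)) = 1.016001; d = 1/u = 0.984251
p = (exp((r-q)*dt) - d) / (u - d) = 0.509153
Discount per step: exp(-r*dt) = 0.999584
Stock lattice S(k, i) with i counting down-moves:
  k=0: S(0,0) = 49.7200
  k=1: S(1,0) = 50.5156; S(1,1) = 48.9370
  k=2: S(2,0) = 51.3238; S(2,1) = 49.7200; S(2,2) = 48.1663
  k=3: S(3,0) = 52.1450; S(3,1) = 50.5156; S(3,2) = 48.9370; S(3,3) = 47.4077
  k=4: S(4,0) = 52.9794; S(4,1) = 51.3238; S(4,2) = 49.7200; S(4,3) = 48.1663; S(4,4) = 46.6611
Terminal payoffs V(N, i) = max(S_T - K, 0):
  V(4,0) = 9.229397; V(4,1) = 7.573831; V(4,2) = 5.970000; V(4,3) = 4.416288; V(4,4) = 2.911128
Backward induction: V(k, i) = exp(-r*dt) * [p * V(k+1, i) + (1-p) * V(k+1, i+1)].
  V(3,0) = exp(-r*dt) * [p*9.229397 + (1-p)*7.573831] = 8.413262
  V(3,1) = exp(-r*dt) * [p*7.573831 + (1-p)*5.970000] = 6.783769
  V(3,2) = exp(-r*dt) * [p*5.970000 + (1-p)*4.416288] = 5.205196
  V(3,3) = exp(-r*dt) * [p*4.416288 + (1-p)*2.911128] = 3.675953
  V(2,0) = exp(-r*dt) * [p*8.413262 + (1-p)*6.783769] = 7.610259
  V(2,1) = exp(-r*dt) * [p*6.783769 + (1-p)*5.205196] = 6.006429
  V(2,2) = exp(-r*dt) * [p*5.205196 + (1-p)*3.675953] = 4.452716
  V(1,0) = exp(-r*dt) * [p*7.610259 + (1-p)*6.006429] = 6.820182
  V(1,1) = exp(-r*dt) * [p*6.006429 + (1-p)*4.452716] = 5.241610
  V(0,0) = exp(-r*dt) * [p*6.820182 + (1-p)*5.241610] = 6.042827

Answer: Price = V(0,0) = 6.0428


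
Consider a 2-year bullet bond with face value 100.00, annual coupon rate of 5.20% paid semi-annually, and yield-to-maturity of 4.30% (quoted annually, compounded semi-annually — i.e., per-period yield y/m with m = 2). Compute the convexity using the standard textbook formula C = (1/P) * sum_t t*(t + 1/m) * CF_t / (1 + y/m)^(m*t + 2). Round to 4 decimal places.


Answer: Convexity = 4.5557

Derivation:
Coupon per period c = face * coupon_rate / m = 2.600000
Periods per year m = 2; per-period yield y/m = 0.021500
Number of cashflows N = 4
Cashflows (t years, CF_t, discount factor 1/(1+y/m)^(m*t), PV):
  t = 0.5000: CF_t = 2.600000, DF = 0.978953, PV = 2.545277
  t = 1.0000: CF_t = 2.600000, DF = 0.958348, PV = 2.491705
  t = 1.5000: CF_t = 2.600000, DF = 0.938177, PV = 2.439261
  t = 2.0000: CF_t = 102.600000, DF = 0.918431, PV = 94.231017
Price P = sum_t PV_t = 101.707259
Convexity numerator sum_t t*(t + 1/m) * CF_t / (1+y/m)^(m*t + 2):
  t = 0.5000: term = 1.219630
  t = 1.0000: term = 3.581881
  t = 1.5000: term = 7.012982
  t = 2.0000: term = 451.530550
Convexity = (1/P) * sum = 463.345043 / 101.707259 = 4.555673


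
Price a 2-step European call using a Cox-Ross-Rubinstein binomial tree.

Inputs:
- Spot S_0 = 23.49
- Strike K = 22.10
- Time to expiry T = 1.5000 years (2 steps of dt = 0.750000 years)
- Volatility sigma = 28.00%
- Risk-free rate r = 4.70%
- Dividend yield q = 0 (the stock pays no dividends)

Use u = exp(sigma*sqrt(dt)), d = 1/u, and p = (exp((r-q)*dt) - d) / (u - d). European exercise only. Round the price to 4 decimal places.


dt = T/N = 0.750000
u = exp(sigma*sqrt(dt)) = 1.274415; d = 1/u = 0.784674
p = (exp((r-q)*dt) - d) / (u - d) = 0.512934
Discount per step: exp(-r*dt) = 0.965364
Stock lattice S(k, i) with i counting down-moves:
  k=0: S(0,0) = 23.4900
  k=1: S(1,0) = 29.9360; S(1,1) = 18.4320
  k=2: S(2,0) = 38.1509; S(2,1) = 23.4900; S(2,2) = 14.4631
Terminal payoffs V(N, i) = max(S_T - K, 0):
  V(2,0) = 16.050888; V(2,1) = 1.390000; V(2,2) = 0.000000
Backward induction: V(k, i) = exp(-r*dt) * [p * V(k+1, i) + (1-p) * V(k+1, i+1)].
  V(1,0) = exp(-r*dt) * [p*16.050888 + (1-p)*1.390000] = 8.601459
  V(1,1) = exp(-r*dt) * [p*1.390000 + (1-p)*0.000000] = 0.688284
  V(0,0) = exp(-r*dt) * [p*8.601459 + (1-p)*0.688284] = 4.582796

Answer: Price = V(0,0) = 4.5828


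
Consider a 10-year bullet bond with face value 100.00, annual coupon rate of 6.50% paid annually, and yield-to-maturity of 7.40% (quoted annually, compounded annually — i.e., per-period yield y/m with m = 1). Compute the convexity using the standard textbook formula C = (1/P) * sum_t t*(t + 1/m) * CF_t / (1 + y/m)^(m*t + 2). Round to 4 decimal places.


Coupon per period c = face * coupon_rate / m = 6.500000
Periods per year m = 1; per-period yield y/m = 0.074000
Number of cashflows N = 10
Cashflows (t years, CF_t, discount factor 1/(1+y/m)^(m*t), PV):
  t = 1.0000: CF_t = 6.500000, DF = 0.931099, PV = 6.052142
  t = 2.0000: CF_t = 6.500000, DF = 0.866945, PV = 5.635141
  t = 3.0000: CF_t = 6.500000, DF = 0.807211, PV = 5.246873
  t = 4.0000: CF_t = 6.500000, DF = 0.751593, PV = 4.885356
  t = 5.0000: CF_t = 6.500000, DF = 0.699808, PV = 4.548749
  t = 6.0000: CF_t = 6.500000, DF = 0.651590, PV = 4.235334
  t = 7.0000: CF_t = 6.500000, DF = 0.606694, PV = 3.943514
  t = 8.0000: CF_t = 6.500000, DF = 0.564892, PV = 3.671801
  t = 9.0000: CF_t = 6.500000, DF = 0.525971, PV = 3.418809
  t = 10.0000: CF_t = 106.500000, DF = 0.489731, PV = 52.156302
Price P = sum_t PV_t = 93.794020
Convexity numerator sum_t t*(t + 1/m) * CF_t / (1+y/m)^(m*t + 2):
  t = 1.0000: term = 10.493745
  t = 2.0000: term = 29.312137
  t = 3.0000: term = 54.584985
  t = 4.0000: term = 84.706681
  t = 5.0000: term = 118.305420
  t = 6.0000: term = 154.215631
  t = 7.0000: term = 191.453298
  t = 8.0000: term = 229.193892
  t = 9.0000: term = 266.752668
  t = 10.0000: term = 4973.829760
Convexity = (1/P) * sum = 6112.848217 / 93.794020 = 65.173112

Answer: Convexity = 65.1731


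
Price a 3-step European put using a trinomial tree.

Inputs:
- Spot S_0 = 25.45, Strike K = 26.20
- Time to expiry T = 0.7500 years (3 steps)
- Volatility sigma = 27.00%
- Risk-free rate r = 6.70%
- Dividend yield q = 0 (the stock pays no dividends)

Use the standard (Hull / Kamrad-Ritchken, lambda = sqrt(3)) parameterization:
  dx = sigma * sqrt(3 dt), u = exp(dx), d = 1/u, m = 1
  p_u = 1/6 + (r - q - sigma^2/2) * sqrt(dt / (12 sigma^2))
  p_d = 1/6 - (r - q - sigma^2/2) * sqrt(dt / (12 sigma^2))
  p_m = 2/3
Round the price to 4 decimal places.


dt = T/N = 0.250000; dx = sigma*sqrt(3*dt) = 0.233827
u = exp(dx) = 1.263426; d = 1/u = 0.791499
p_u = 0.182998, p_m = 0.666667, p_d = 0.150335
Discount per step: exp(-r*dt) = 0.983390
Stock lattice S(k, j) with j the centered position index:
  k=0: S(0,+0) = 25.4500
  k=1: S(1,-1) = 20.1436; S(1,+0) = 25.4500; S(1,+1) = 32.1542
  k=2: S(2,-2) = 15.9437; S(2,-1) = 20.1436; S(2,+0) = 25.4500; S(2,+1) = 32.1542; S(2,+2) = 40.6244
  k=3: S(3,-3) = 12.6194; S(3,-2) = 15.9437; S(3,-1) = 20.1436; S(3,+0) = 25.4500; S(3,+1) = 32.1542; S(3,+2) = 40.6244; S(3,+3) = 51.3259
Terminal payoffs V(N, j) = max(K - S_T, 0):
  V(3,-3) = 13.580602; V(3,-2) = 10.256328; V(3,-1) = 6.056354; V(3,+0) = 0.750000; V(3,+1) = 0.000000; V(3,+2) = 0.000000; V(3,+3) = 0.000000
Backward induction: V(k, j) = exp(-r*dt) * [p_u * V(k+1, j+1) + p_m * V(k+1, j) + p_d * V(k+1, j-1)]
  V(2,-2) = exp(-r*dt) * [p_u*6.056354 + p_m*10.256328 + p_d*13.580602] = 9.821598
  V(2,-1) = exp(-r*dt) * [p_u*0.750000 + p_m*6.056354 + p_d*10.256328] = 5.621747
  V(2,+0) = exp(-r*dt) * [p_u*0.000000 + p_m*0.750000 + p_d*6.056354] = 1.387054
  V(2,+1) = exp(-r*dt) * [p_u*0.000000 + p_m*0.000000 + p_d*0.750000] = 0.110878
  V(2,+2) = exp(-r*dt) * [p_u*0.000000 + p_m*0.000000 + p_d*0.000000] = 0.000000
  V(1,-1) = exp(-r*dt) * [p_u*1.387054 + p_m*5.621747 + p_d*9.821598] = 5.387196
  V(1,+0) = exp(-r*dt) * [p_u*0.110878 + p_m*1.387054 + p_d*5.621747] = 1.760404
  V(1,+1) = exp(-r*dt) * [p_u*0.000000 + p_m*0.110878 + p_d*1.387054] = 0.277750
  V(0,+0) = exp(-r*dt) * [p_u*0.277750 + p_m*1.760404 + p_d*5.387196] = 2.000525

Answer: Price = V(0,0) = 2.0005


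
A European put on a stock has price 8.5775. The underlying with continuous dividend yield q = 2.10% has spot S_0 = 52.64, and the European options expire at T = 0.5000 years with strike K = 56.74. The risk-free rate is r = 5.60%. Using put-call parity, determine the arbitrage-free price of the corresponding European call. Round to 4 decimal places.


Answer: Call price = 5.4944

Derivation:
Put-call parity: C - P = S_0 * exp(-qT) - K * exp(-rT).
S_0 * exp(-qT) = 52.6400 * 0.98955493 = 52.09017165
K * exp(-rT) = 56.7400 * 0.97238837 = 55.17331593
C = P + S*exp(-qT) - K*exp(-rT)
C = 8.5775 + 52.09017165 - 55.17331593 = 5.4944


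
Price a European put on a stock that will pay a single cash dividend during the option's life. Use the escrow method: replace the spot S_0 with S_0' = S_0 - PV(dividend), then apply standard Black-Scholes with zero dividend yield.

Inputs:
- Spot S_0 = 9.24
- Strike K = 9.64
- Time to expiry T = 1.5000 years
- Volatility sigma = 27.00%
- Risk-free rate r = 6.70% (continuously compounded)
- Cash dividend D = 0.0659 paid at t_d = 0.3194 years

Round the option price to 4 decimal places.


Answer: Price = 0.9602

Derivation:
PV(D) = D * exp(-r * t_d) = 0.0659 * 0.97882755 = 0.06450474
S_0' = S_0 - PV(D) = 9.2400 - 0.06450474 = 9.17549526
d1 = (ln(S_0'/K) + (r + sigma^2/2)*T) / (sigma*sqrt(T)) = 0.31991625
d2 = d1 - sigma*sqrt(T) = -0.01076486
exp(-rT) = 0.90438511
N(-d1) = 0.37451591; N(-d2) = 0.50429448
P = K * exp(-rT) * N(-d2) - S_0' * N(-d1) = 9.6400 * 0.90438511 * 0.50429448 - 9.17549526 * 0.37451591 = 0.9602


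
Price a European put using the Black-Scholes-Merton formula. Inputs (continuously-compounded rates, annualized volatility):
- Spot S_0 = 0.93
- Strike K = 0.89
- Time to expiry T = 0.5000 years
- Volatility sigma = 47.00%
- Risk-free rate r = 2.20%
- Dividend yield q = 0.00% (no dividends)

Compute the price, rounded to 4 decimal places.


Answer: Price = 0.0962

Derivation:
d1 = (ln(S/K) + (r - q + 0.5*sigma^2) * T) / (sigma * sqrt(T)) = 0.33155221
d2 = d1 - sigma * sqrt(T) = -0.00078798
exp(-rT) = 0.98906028; exp(-qT) = 1.00000000
P = K * exp(-rT) * N(-d2) - S_0 * exp(-qT) * N(-d1)
N(-d1) = 0.37011371; N(-d2) = 0.50031436
P = 0.8900 * 0.98906028 * 0.50031436 - 0.9300 * 1.00000000 * 0.37011371 = 0.0962


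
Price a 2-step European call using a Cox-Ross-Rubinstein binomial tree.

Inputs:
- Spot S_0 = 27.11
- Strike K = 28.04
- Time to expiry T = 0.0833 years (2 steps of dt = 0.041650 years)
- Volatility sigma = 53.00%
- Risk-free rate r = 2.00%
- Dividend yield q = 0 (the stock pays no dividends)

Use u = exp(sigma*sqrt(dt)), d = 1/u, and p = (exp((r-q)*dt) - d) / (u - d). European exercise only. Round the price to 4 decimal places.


Answer: Price = V(0,0) = 1.2751

Derivation:
dt = T/N = 0.041650
u = exp(sigma*sqrt(dt)) = 1.114231; d = 1/u = 0.897480
p = (exp((r-q)*dt) - d) / (u - d) = 0.476830
Discount per step: exp(-r*dt) = 0.999167
Stock lattice S(k, i) with i counting down-moves:
  k=0: S(0,0) = 27.1100
  k=1: S(1,0) = 30.2068; S(1,1) = 24.3307
  k=2: S(2,0) = 33.6573; S(2,1) = 27.1100; S(2,2) = 21.8363
Terminal payoffs V(N, i) = max(S_T - K, 0):
  V(2,0) = 5.617334; V(2,1) = 0.000000; V(2,2) = 0.000000
Backward induction: V(k, i) = exp(-r*dt) * [p * V(k+1, i) + (1-p) * V(k+1, i+1)].
  V(1,0) = exp(-r*dt) * [p*5.617334 + (1-p)*0.000000] = 2.676283
  V(1,1) = exp(-r*dt) * [p*0.000000 + (1-p)*0.000000] = 0.000000
  V(0,0) = exp(-r*dt) * [p*2.676283 + (1-p)*0.000000] = 1.275070


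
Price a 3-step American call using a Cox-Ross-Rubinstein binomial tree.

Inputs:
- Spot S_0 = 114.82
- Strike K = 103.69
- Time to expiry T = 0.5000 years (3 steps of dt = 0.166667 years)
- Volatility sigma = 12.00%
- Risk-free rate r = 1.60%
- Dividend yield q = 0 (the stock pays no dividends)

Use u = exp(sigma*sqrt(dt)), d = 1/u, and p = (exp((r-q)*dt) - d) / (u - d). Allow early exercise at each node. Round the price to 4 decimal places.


Answer: Price = V(0,0) = 12.4727

Derivation:
dt = T/N = 0.166667
u = exp(sigma*sqrt(dt)) = 1.050210; d = 1/u = 0.952191
p = (exp((r-q)*dt) - d) / (u - d) = 0.514997
Discount per step: exp(-r*dt) = 0.997337
Stock lattice S(k, i) with i counting down-moves:
  k=0: S(0,0) = 114.8200
  k=1: S(1,0) = 120.5851; S(1,1) = 109.3306
  k=2: S(2,0) = 126.6396; S(2,1) = 114.8200; S(2,2) = 104.1036
  k=3: S(3,0) = 132.9981; S(3,1) = 120.5851; S(3,2) = 109.3306; S(3,3) = 99.1264
Terminal payoffs V(N, i) = max(S_T - K, 0):
  V(3,0) = 29.308130; V(3,1) = 16.895070; V(3,2) = 5.640553; V(3,3) = 0.000000
Backward induction: V(k, i) = exp(-r*dt) * [p * V(k+1, i) + (1-p) * V(k+1, i+1)]; then take max(V_cont, immediate exercise) for American.
  V(2,0) = exp(-r*dt) * [p*29.308130 + (1-p)*16.895070] = 23.225741; exercise = 22.949602; V(2,0) = max -> 23.225741
  V(2,1) = exp(-r*dt) * [p*16.895070 + (1-p)*5.640553] = 11.406138; exercise = 11.130000; V(2,1) = max -> 11.406138
  V(2,2) = exp(-r*dt) * [p*5.640553 + (1-p)*0.000000] = 2.897132; exercise = 0.413552; V(2,2) = max -> 2.897132
  V(1,0) = exp(-r*dt) * [p*23.225741 + (1-p)*11.406138] = 17.446611; exercise = 16.895070; V(1,0) = max -> 17.446611
  V(1,1) = exp(-r*dt) * [p*11.406138 + (1-p)*2.897132] = 7.259859; exercise = 5.640553; V(1,1) = max -> 7.259859
  V(0,0) = exp(-r*dt) * [p*17.446611 + (1-p)*7.259859] = 12.472701; exercise = 11.130000; V(0,0) = max -> 12.472701


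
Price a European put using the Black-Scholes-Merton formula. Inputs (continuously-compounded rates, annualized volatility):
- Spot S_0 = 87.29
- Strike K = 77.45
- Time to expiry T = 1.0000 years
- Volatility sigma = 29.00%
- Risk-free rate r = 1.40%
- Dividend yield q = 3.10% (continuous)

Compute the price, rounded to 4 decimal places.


Answer: Price = 5.7248

Derivation:
d1 = (ln(S/K) + (r - q + 0.5*sigma^2) * T) / (sigma * sqrt(T)) = 0.49880463
d2 = d1 - sigma * sqrt(T) = 0.20880463
exp(-rT) = 0.98609754; exp(-qT) = 0.96947557
P = K * exp(-rT) * N(-d2) - S_0 * exp(-qT) * N(-d1)
N(-d1) = 0.30895851; N(-d2) = 0.41730038
P = 77.4500 * 0.98609754 * 0.41730038 - 87.2900 * 0.96947557 * 0.30895851 = 5.7248


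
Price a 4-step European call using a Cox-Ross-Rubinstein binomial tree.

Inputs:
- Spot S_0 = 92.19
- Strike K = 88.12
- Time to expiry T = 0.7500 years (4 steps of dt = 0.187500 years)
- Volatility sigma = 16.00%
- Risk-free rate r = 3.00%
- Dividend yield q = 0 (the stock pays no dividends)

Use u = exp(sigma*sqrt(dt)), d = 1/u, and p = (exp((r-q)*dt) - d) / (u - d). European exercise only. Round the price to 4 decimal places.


dt = T/N = 0.187500
u = exp(sigma*sqrt(dt)) = 1.071738; d = 1/u = 0.933063
p = (exp((r-q)*dt) - d) / (u - d) = 0.523363
Discount per step: exp(-r*dt) = 0.994391
Stock lattice S(k, i) with i counting down-moves:
  k=0: S(0,0) = 92.1900
  k=1: S(1,0) = 98.8036; S(1,1) = 86.0191
  k=2: S(2,0) = 105.8916; S(2,1) = 92.1900; S(2,2) = 80.2613
  k=3: S(3,0) = 113.4881; S(3,1) = 98.8036; S(3,2) = 86.0191; S(3,3) = 74.8889
  k=4: S(4,0) = 121.6295; S(4,1) = 105.8916; S(4,2) = 92.1900; S(4,3) = 80.2613; S(4,4) = 69.8761
Terminal payoffs V(N, i) = max(S_T - K, 0):
  V(4,0) = 33.509531; V(4,1) = 17.771579; V(4,2) = 4.070000; V(4,3) = 0.000000; V(4,4) = 0.000000
Backward induction: V(k, i) = exp(-r*dt) * [p * V(k+1, i) + (1-p) * V(k+1, i+1)].
  V(3,0) = exp(-r*dt) * [p*33.509531 + (1-p)*17.771579] = 25.862358
  V(3,1) = exp(-r*dt) * [p*17.771579 + (1-p)*4.070000] = 11.177850
  V(3,2) = exp(-r*dt) * [p*4.070000 + (1-p)*0.000000] = 2.118140
  V(3,3) = exp(-r*dt) * [p*0.000000 + (1-p)*0.000000] = 0.000000
  V(2,0) = exp(-r*dt) * [p*25.862358 + (1-p)*11.177850] = 18.757373
  V(2,1) = exp(-r*dt) * [p*11.177850 + (1-p)*2.118140] = 6.821181
  V(2,2) = exp(-r*dt) * [p*2.118140 + (1-p)*0.000000] = 1.102338
  V(1,0) = exp(-r*dt) * [p*18.757373 + (1-p)*6.821181] = 12.994843
  V(1,1) = exp(-r*dt) * [p*6.821181 + (1-p)*1.102338] = 4.072399
  V(0,0) = exp(-r*dt) * [p*12.994843 + (1-p)*4.072399] = 8.693041

Answer: Price = V(0,0) = 8.6930


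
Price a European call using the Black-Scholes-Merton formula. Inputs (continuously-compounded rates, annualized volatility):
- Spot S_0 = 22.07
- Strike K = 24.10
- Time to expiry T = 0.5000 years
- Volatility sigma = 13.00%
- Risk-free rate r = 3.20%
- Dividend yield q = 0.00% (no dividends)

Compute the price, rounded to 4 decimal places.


Answer: Price = 0.2602

Derivation:
d1 = (ln(S/K) + (r - q + 0.5*sigma^2) * T) / (sigma * sqrt(T)) = -0.73721452
d2 = d1 - sigma * sqrt(T) = -0.82913840
exp(-rT) = 0.98412732; exp(-qT) = 1.00000000
C = S_0 * exp(-qT) * N(d1) - K * exp(-rT) * N(d2)
N(d1) = 0.23049595; N(d2) = 0.20351305
C = 22.0700 * 1.00000000 * 0.23049595 - 24.1000 * 0.98412732 * 0.20351305 = 0.2602


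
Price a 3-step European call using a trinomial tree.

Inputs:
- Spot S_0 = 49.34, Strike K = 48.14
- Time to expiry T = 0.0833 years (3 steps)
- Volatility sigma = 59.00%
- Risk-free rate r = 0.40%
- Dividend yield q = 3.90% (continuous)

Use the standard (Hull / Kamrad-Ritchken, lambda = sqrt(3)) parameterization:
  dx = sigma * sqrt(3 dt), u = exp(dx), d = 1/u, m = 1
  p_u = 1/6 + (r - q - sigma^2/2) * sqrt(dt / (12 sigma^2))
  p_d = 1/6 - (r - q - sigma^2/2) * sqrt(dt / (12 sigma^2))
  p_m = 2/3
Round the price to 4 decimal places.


dt = T/N = 0.027767; dx = sigma*sqrt(3*dt) = 0.170284
u = exp(dx) = 1.185642; d = 1/u = 0.843425
p_u = 0.149623, p_m = 0.666667, p_d = 0.183711
Discount per step: exp(-r*dt) = 0.999889
Stock lattice S(k, j) with j the centered position index:
  k=0: S(0,+0) = 49.3400
  k=1: S(1,-1) = 41.6146; S(1,+0) = 49.3400; S(1,+1) = 58.4996
  k=2: S(2,-2) = 35.0988; S(2,-1) = 41.6146; S(2,+0) = 49.3400; S(2,+1) = 58.4996; S(2,+2) = 69.3595
  k=3: S(3,-3) = 29.6032; S(3,-2) = 35.0988; S(3,-1) = 41.6146; S(3,+0) = 49.3400; S(3,+1) = 58.4996; S(3,+2) = 69.3595; S(3,+3) = 82.2356
Terminal payoffs V(N, j) = max(S_T - K, 0):
  V(3,-3) = 0.000000; V(3,-2) = 0.000000; V(3,-1) = 0.000000; V(3,+0) = 1.200000; V(3,+1) = 10.359568; V(3,+2) = 21.219536; V(3,+3) = 34.095567
Backward induction: V(k, j) = exp(-r*dt) * [p_u * V(k+1, j+1) + p_m * V(k+1, j) + p_d * V(k+1, j-1)]
  V(2,-2) = exp(-r*dt) * [p_u*0.000000 + p_m*0.000000 + p_d*0.000000] = 0.000000
  V(2,-1) = exp(-r*dt) * [p_u*1.200000 + p_m*0.000000 + p_d*0.000000] = 0.179527
  V(2,+0) = exp(-r*dt) * [p_u*10.359568 + p_m*1.200000 + p_d*0.000000] = 2.349766
  V(2,+1) = exp(-r*dt) * [p_u*21.219536 + p_m*10.359568 + p_d*1.200000] = 10.300613
  V(2,+2) = exp(-r*dt) * [p_u*34.095567 + p_m*21.219536 + p_d*10.359568] = 21.148643
  V(1,-1) = exp(-r*dt) * [p_u*2.349766 + p_m*0.179527 + p_d*0.000000] = 0.471211
  V(1,+0) = exp(-r*dt) * [p_u*10.300613 + p_m*2.349766 + p_d*0.179527] = 3.140349
  V(1,+1) = exp(-r*dt) * [p_u*21.148643 + p_m*10.300613 + p_d*2.349766] = 10.461908
  V(0,+0) = exp(-r*dt) * [p_u*10.461908 + p_m*3.140349 + p_d*0.471211] = 3.745056

Answer: Price = V(0,0) = 3.7451


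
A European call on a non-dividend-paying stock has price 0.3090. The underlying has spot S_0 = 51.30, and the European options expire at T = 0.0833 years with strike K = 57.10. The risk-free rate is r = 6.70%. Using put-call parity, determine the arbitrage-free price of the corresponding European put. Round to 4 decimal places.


Put-call parity: C - P = S_0 * exp(-qT) - K * exp(-rT).
S_0 * exp(-qT) = 51.3000 * 1.00000000 = 51.30000000
K * exp(-rT) = 57.1000 * 0.99443445 = 56.78220683
P = C - S*exp(-qT) + K*exp(-rT)
P = 0.3090 - 51.30000000 + 56.78220683 = 5.7912

Answer: Put price = 5.7912


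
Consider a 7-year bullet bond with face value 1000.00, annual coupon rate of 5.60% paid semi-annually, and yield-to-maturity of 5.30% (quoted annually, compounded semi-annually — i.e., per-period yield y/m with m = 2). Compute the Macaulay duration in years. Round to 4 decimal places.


Answer: Macaulay duration = 5.8975 years

Derivation:
Coupon per period c = face * coupon_rate / m = 28.000000
Periods per year m = 2; per-period yield y/m = 0.026500
Number of cashflows N = 14
Cashflows (t years, CF_t, discount factor 1/(1+y/m)^(m*t), PV):
  t = 0.5000: CF_t = 28.000000, DF = 0.974184, PV = 27.277155
  t = 1.0000: CF_t = 28.000000, DF = 0.949035, PV = 26.572972
  t = 1.5000: CF_t = 28.000000, DF = 0.924535, PV = 25.886967
  t = 2.0000: CF_t = 28.000000, DF = 0.900667, PV = 25.218672
  t = 2.5000: CF_t = 28.000000, DF = 0.877415, PV = 24.567630
  t = 3.0000: CF_t = 28.000000, DF = 0.854764, PV = 23.933395
  t = 3.5000: CF_t = 28.000000, DF = 0.832698, PV = 23.315533
  t = 4.0000: CF_t = 28.000000, DF = 0.811201, PV = 22.713622
  t = 4.5000: CF_t = 28.000000, DF = 0.790259, PV = 22.127250
  t = 5.0000: CF_t = 28.000000, DF = 0.769858, PV = 21.556016
  t = 5.5000: CF_t = 28.000000, DF = 0.749983, PV = 20.999528
  t = 6.0000: CF_t = 28.000000, DF = 0.730622, PV = 20.457407
  t = 6.5000: CF_t = 28.000000, DF = 0.711760, PV = 19.929281
  t = 7.0000: CF_t = 1028.000000, DF = 0.693385, PV = 712.800118
Price P = sum_t PV_t = 1017.355547
Macaulay numerator sum_t t * PV_t:
  t * PV_t at t = 0.5000: 13.638578
  t * PV_t at t = 1.0000: 26.572972
  t * PV_t at t = 1.5000: 38.830451
  t * PV_t at t = 2.0000: 50.437344
  t * PV_t at t = 2.5000: 61.419075
  t * PV_t at t = 3.0000: 71.800185
  t * PV_t at t = 3.5000: 81.604367
  t * PV_t at t = 4.0000: 90.854490
  t * PV_t at t = 4.5000: 99.572626
  t * PV_t at t = 5.0000: 107.780079
  t * PV_t at t = 5.5000: 115.497406
  t * PV_t at t = 6.0000: 122.744442
  t * PV_t at t = 6.5000: 129.540327
  t * PV_t at t = 7.0000: 4989.600824
Macaulay duration D = (sum_t t * PV_t) / P = 5999.893166 / 1017.355547 = 5.897538


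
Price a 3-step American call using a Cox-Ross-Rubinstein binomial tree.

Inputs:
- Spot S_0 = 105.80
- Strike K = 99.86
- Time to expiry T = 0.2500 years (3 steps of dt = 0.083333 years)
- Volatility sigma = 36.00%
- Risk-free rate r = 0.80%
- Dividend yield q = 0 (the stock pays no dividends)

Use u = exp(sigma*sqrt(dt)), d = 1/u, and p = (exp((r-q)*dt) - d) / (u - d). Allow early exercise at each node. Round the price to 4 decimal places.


Answer: Price = V(0,0) = 11.0912

Derivation:
dt = T/N = 0.083333
u = exp(sigma*sqrt(dt)) = 1.109515; d = 1/u = 0.901295
p = (exp((r-q)*dt) - d) / (u - d) = 0.477245
Discount per step: exp(-r*dt) = 0.999334
Stock lattice S(k, i) with i counting down-moves:
  k=0: S(0,0) = 105.8000
  k=1: S(1,0) = 117.3867; S(1,1) = 95.3570
  k=2: S(2,0) = 130.2423; S(2,1) = 105.8000; S(2,2) = 85.9447
  k=3: S(3,0) = 144.5058; S(3,1) = 117.3867; S(3,2) = 95.3570; S(3,3) = 77.4615
Terminal payoffs V(N, i) = max(S_T - K, 0):
  V(3,0) = 44.645803; V(3,1) = 17.526695; V(3,2) = 0.000000; V(3,3) = 0.000000
Backward induction: V(k, i) = exp(-r*dt) * [p * V(k+1, i) + (1-p) * V(k+1, i+1)]; then take max(V_cont, immediate exercise) for American.
  V(2,0) = exp(-r*dt) * [p*44.645803 + (1-p)*17.526695] = 30.448858; exercise = 30.382307; V(2,0) = max -> 30.448858
  V(2,1) = exp(-r*dt) * [p*17.526695 + (1-p)*0.000000] = 8.358960; exercise = 5.940000; V(2,1) = max -> 8.358960
  V(2,2) = exp(-r*dt) * [p*0.000000 + (1-p)*0.000000] = 0.000000; exercise = 0.000000; V(2,2) = max -> 0.000000
  V(1,0) = exp(-r*dt) * [p*30.448858 + (1-p)*8.358960] = 18.888666; exercise = 17.526695; V(1,0) = max -> 18.888666
  V(1,1) = exp(-r*dt) * [p*8.358960 + (1-p)*0.000000] = 3.986617; exercise = 0.000000; V(1,1) = max -> 3.986617
  V(0,0) = exp(-r*dt) * [p*18.888666 + (1-p)*3.986617] = 11.091154; exercise = 5.940000; V(0,0) = max -> 11.091154


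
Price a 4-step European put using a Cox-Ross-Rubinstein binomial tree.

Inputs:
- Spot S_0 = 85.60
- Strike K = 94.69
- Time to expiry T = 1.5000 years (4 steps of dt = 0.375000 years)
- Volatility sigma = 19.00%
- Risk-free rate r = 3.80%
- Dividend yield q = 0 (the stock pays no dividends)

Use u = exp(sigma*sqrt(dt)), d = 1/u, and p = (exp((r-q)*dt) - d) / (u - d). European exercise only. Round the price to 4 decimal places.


Answer: Price = V(0,0) = 10.5629

Derivation:
dt = T/N = 0.375000
u = exp(sigma*sqrt(dt)) = 1.123390; d = 1/u = 0.890163
p = (exp((r-q)*dt) - d) / (u - d) = 0.532482
Discount per step: exp(-r*dt) = 0.985851
Stock lattice S(k, i) with i counting down-moves:
  k=0: S(0,0) = 85.6000
  k=1: S(1,0) = 96.1622; S(1,1) = 76.1979
  k=2: S(2,0) = 108.0276; S(2,1) = 85.6000; S(2,2) = 67.8286
  k=3: S(3,0) = 121.3571; S(3,1) = 96.1622; S(3,2) = 76.1979; S(3,3) = 60.3785
  k=4: S(4,0) = 136.3314; S(4,1) = 108.0276; S(4,2) = 85.6000; S(4,3) = 67.8286; S(4,4) = 53.7467
Terminal payoffs V(N, i) = max(K - S_T, 0):
  V(4,0) = 0.000000; V(4,1) = 0.000000; V(4,2) = 9.090000; V(4,3) = 26.861412; V(4,4) = 40.943302
Backward induction: V(k, i) = exp(-r*dt) * [p * V(k+1, i) + (1-p) * V(k+1, i+1)].
  V(3,0) = exp(-r*dt) * [p*0.000000 + (1-p)*0.000000] = 0.000000
  V(3,1) = exp(-r*dt) * [p*0.000000 + (1-p)*9.090000] = 4.189611
  V(3,2) = exp(-r*dt) * [p*9.090000 + (1-p)*26.861412] = 17.152289
  V(3,3) = exp(-r*dt) * [p*26.861412 + (1-p)*40.943302] = 32.971741
  V(2,0) = exp(-r*dt) * [p*0.000000 + (1-p)*4.189611] = 1.931006
  V(2,1) = exp(-r*dt) * [p*4.189611 + (1-p)*17.152289] = 10.104874
  V(2,2) = exp(-r*dt) * [p*17.152289 + (1-p)*32.971741] = 24.200840
  V(1,0) = exp(-r*dt) * [p*1.931006 + (1-p)*10.104874] = 5.671047
  V(1,1) = exp(-r*dt) * [p*10.104874 + (1-p)*24.200840] = 16.458778
  V(0,0) = exp(-r*dt) * [p*5.671047 + (1-p)*16.458778] = 10.562909


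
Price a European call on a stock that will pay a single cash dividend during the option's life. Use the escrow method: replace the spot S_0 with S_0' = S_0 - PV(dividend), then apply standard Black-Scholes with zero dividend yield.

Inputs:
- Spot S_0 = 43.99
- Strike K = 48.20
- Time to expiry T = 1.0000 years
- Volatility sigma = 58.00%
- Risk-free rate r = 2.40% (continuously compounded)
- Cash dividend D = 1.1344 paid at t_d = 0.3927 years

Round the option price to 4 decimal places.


Answer: Price = 8.2927

Derivation:
PV(D) = D * exp(-r * t_d) = 1.1344 * 0.99061947 = 1.12375873
S_0' = S_0 - PV(D) = 43.9900 - 1.12375873 = 42.86624127
d1 = (ln(S_0'/K) + (r + sigma^2/2)*T) / (sigma*sqrt(T)) = 0.12918203
d2 = d1 - sigma*sqrt(T) = -0.45081797
exp(-rT) = 0.97628571
N(d1) = 0.55139319; N(d2) = 0.32606037
C = S_0' * N(d1) - K * exp(-rT) * N(d2) = 42.86624127 * 0.55139319 - 48.2000 * 0.97628571 * 0.32606037 = 8.2927


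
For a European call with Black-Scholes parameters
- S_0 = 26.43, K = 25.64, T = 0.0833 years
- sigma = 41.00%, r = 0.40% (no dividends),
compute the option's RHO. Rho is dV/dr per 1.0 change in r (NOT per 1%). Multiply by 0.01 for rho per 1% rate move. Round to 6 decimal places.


d1 = 0.3184286691; d2 = 0.2000955377
phi(d1) = 0.3792206923; exp(-qT) = 1.0000000000; exp(-rT) = 0.9996668555
N(d2) = 0.5792970684
Rho = K*T*exp(-rT)*N(d2) = 25.6400 * 0.0833 * 0.9996668555 * 0.5792970684 = 1.236857

Answer: Rho = 1.236857


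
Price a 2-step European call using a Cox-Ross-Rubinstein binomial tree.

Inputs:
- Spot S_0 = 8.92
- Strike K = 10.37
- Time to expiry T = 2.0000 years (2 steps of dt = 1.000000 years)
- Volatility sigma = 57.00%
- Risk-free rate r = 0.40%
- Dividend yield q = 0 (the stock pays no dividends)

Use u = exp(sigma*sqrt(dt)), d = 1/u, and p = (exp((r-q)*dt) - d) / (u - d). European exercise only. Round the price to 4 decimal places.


Answer: Price = V(0,0) = 2.3101

Derivation:
dt = T/N = 1.000000
u = exp(sigma*sqrt(dt)) = 1.768267; d = 1/u = 0.565525
p = (exp((r-q)*dt) - d) / (u - d) = 0.364569
Discount per step: exp(-r*dt) = 0.996008
Stock lattice S(k, i) with i counting down-moves:
  k=0: S(0,0) = 8.9200
  k=1: S(1,0) = 15.7729; S(1,1) = 5.0445
  k=2: S(2,0) = 27.8908; S(2,1) = 8.9200; S(2,2) = 2.8528
Terminal payoffs V(N, i) = max(S_T - K, 0):
  V(2,0) = 17.520774; V(2,1) = 0.000000; V(2,2) = 0.000000
Backward induction: V(k, i) = exp(-r*dt) * [p * V(k+1, i) + (1-p) * V(k+1, i+1)].
  V(1,0) = exp(-r*dt) * [p*17.520774 + (1-p)*0.000000] = 6.362036
  V(1,1) = exp(-r*dt) * [p*0.000000 + (1-p)*0.000000] = 0.000000
  V(0,0) = exp(-r*dt) * [p*6.362036 + (1-p)*0.000000] = 2.310143


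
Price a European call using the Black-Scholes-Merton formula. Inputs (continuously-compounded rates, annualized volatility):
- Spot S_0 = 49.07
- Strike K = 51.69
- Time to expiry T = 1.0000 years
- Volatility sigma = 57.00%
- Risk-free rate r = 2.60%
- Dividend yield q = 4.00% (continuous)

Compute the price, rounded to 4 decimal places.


d1 = (ln(S/K) + (r - q + 0.5*sigma^2) * T) / (sigma * sqrt(T)) = 0.16918160
d2 = d1 - sigma * sqrt(T) = -0.40081840
exp(-rT) = 0.97433509; exp(-qT) = 0.96078944
C = S_0 * exp(-qT) * N(d1) - K * exp(-rT) * N(d2)
N(d1) = 0.56717310; N(d2) = 0.34427691
C = 49.0700 * 0.96078944 * 0.56717310 - 51.6900 * 0.97433509 * 0.34427691 = 9.4010

Answer: Price = 9.4010


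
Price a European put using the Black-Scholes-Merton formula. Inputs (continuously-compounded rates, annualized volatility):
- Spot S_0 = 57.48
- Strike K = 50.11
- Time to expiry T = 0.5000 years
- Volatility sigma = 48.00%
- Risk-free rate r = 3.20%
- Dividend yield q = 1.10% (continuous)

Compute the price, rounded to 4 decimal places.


Answer: Price = 3.9105

Derivation:
d1 = (ln(S/K) + (r - q + 0.5*sigma^2) * T) / (sigma * sqrt(T)) = 0.60491946
d2 = d1 - sigma * sqrt(T) = 0.26550820
exp(-rT) = 0.98412732; exp(-qT) = 0.99451510
P = K * exp(-rT) * N(-d2) - S_0 * exp(-qT) * N(-d1)
N(-d1) = 0.27261626; N(-d2) = 0.39530900
P = 50.1100 * 0.98412732 * 0.39530900 - 57.4800 * 0.99451510 * 0.27261626 = 3.9105


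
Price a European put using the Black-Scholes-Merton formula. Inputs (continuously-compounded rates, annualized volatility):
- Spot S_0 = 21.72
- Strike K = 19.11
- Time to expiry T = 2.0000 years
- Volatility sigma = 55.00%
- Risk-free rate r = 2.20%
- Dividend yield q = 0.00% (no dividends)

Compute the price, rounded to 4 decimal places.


d1 = (ln(S/K) + (r - q + 0.5*sigma^2) * T) / (sigma * sqrt(T)) = 0.61006825
d2 = d1 - sigma * sqrt(T) = -0.16774921
exp(-rT) = 0.95695396; exp(-qT) = 1.00000000
P = K * exp(-rT) * N(-d2) - S_0 * exp(-qT) * N(-d1)
N(-d1) = 0.27090830; N(-d2) = 0.56660971
P = 19.1100 * 0.95695396 * 0.56660971 - 21.7200 * 1.00000000 * 0.27090830 = 4.4777

Answer: Price = 4.4777


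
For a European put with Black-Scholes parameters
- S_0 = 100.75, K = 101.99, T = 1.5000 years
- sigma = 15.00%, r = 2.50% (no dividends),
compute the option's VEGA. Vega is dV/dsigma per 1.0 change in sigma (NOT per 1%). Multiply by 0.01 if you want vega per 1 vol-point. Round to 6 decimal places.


Answer: Vega = 47.948396

Derivation:
d1 = 0.2293943419; d2 = 0.0456826112
phi(d1) = 0.3885826404; exp(-qT) = 1.0000000000; exp(-rT) = 0.9631944177
Vega = S * exp(-qT) * phi(d1) * sqrt(T) = 100.7500 * 1.0000000000 * 0.3885826404 * 1.2247448714 = 47.948396
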